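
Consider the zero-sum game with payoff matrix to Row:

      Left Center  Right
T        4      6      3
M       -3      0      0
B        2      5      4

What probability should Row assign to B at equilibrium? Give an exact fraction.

Row minima: T → 3, M → -3, B → 2; maximin = 3.
Column maxima: Left → 4, Center → 6, Right → 4; minimax = 4.
3 ≠ 4, so there is no saddle point; optimal play is mixed.
M is strictly dominated by T, so Row never plays it.
Center is strictly dominated by Left (it gives Row strictly more in every row), so Column never plays it.
On the remaining 2×2 (T, B vs Left, Right):
Let Row play T with probability p. Expected payoff against Left: 4p + 2(1−p) = 2p + 2; against Right: 3p + 4(1−p) = −p + 4.
Setting these equal: 2p + 2 = −p + 4 ⇒ 3p = 2 ⇒ p = 2/3, and the value is (2)·(2/3) + 2 = 10/3.
For Column: with q = P(Left), equating T's and B's payoffs gives q + 3 = −2q + 4 ⇒ q = 1/3.

1/3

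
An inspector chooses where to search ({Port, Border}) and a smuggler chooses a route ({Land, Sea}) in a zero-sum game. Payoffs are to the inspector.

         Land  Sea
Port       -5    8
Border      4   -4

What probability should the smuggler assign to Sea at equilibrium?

3/7

Row minima: Port → -5, Border → -4; maximin = -4.
Column maxima: Land → 4, Sea → 8; minimax = 4.
-4 ≠ 4, so there is no saddle point; optimal play is mixed.
Let the inspector play Port with probability p. Expected payoff against Land: (-5)p + 4(1−p) = −9p + 4; against Sea: 8p + (-4)(1−p) = 12p − 4.
Setting these equal: −9p + 4 = 12p − 4 ⇒ −21p = -8 ⇒ p = 8/21, and the value is (-9)·(8/21) + 4 = 4/7.
For the smuggler: with q = P(Land), equating Port's and Border's payoffs gives −13q + 8 = 8q − 4 ⇒ q = 4/7.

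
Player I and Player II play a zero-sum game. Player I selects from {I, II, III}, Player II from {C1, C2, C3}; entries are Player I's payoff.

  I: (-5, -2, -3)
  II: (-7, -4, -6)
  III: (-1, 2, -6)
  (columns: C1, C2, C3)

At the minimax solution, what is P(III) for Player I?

2/7

Row minima: I → -5, II → -7, III → -6; maximin = -5.
Column maxima: C1 → -1, C2 → 2, C3 → -3; minimax = -3.
-5 ≠ -3, so there is no saddle point; optimal play is mixed.
II is strictly dominated by I, so Player I never plays it.
C2 is strictly dominated by C1 (it gives Player I strictly more in every row), so Player II never plays it.
On the remaining 2×2 (I, III vs C1, C3):
Let Player I play I with probability p. Expected payoff against C1: (-5)p + (-1)(1−p) = −4p − 1; against C3: (-3)p + (-6)(1−p) = 3p − 6.
Setting these equal: −4p − 1 = 3p − 6 ⇒ −7p = -5 ⇒ p = 5/7, and the value is (-4)·(5/7) − 1 = -27/7.
For Player II: with q = P(C1), equating I's and III's payoffs gives −2q − 3 = 5q − 6 ⇒ q = 3/7.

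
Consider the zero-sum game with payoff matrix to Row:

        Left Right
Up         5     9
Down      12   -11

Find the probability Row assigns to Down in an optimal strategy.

4/27

Row minima: Up → 5, Down → -11; maximin = 5.
Column maxima: Left → 12, Right → 9; minimax = 9.
5 ≠ 9, so there is no saddle point; optimal play is mixed.
Let Row play Up with probability p. Expected payoff against Left: 5p + 12(1−p) = −7p + 12; against Right: 9p + (-11)(1−p) = 20p − 11.
Setting these equal: −7p + 12 = 20p − 11 ⇒ −27p = -23 ⇒ p = 23/27, and the value is (-7)·(23/27) + 12 = 163/27.
For Column: with q = P(Left), equating Up's and Down's payoffs gives −4q + 9 = 23q − 11 ⇒ q = 20/27.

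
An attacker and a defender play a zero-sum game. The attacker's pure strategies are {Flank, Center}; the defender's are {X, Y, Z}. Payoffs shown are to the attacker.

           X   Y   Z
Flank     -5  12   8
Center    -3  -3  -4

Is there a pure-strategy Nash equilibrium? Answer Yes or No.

Row minima: Flank → -5, Center → -4; maximin = -4.
Column maxima: X → -3, Y → 12, Z → 8; minimax = -3.
-4 ≠ -3, so no pure-strategy equilibrium exists.

No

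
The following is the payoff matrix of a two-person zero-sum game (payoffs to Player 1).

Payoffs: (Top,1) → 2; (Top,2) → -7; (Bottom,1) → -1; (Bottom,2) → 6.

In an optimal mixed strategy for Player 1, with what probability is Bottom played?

Row minima: Top → -7, Bottom → -1; maximin = -1.
Column maxima: 1 → 2, 2 → 6; minimax = 2.
-1 ≠ 2, so there is no saddle point; optimal play is mixed.
Let Player 1 play Top with probability p. Expected payoff against 1: 2p + (-1)(1−p) = 3p − 1; against 2: (-7)p + 6(1−p) = −13p + 6.
Setting these equal: 3p − 1 = −13p + 6 ⇒ 16p = 7 ⇒ p = 7/16, and the value is (3)·(7/16) − 1 = 5/16.
For Player 2: with q = P(1), equating Top's and Bottom's payoffs gives 9q − 7 = −7q + 6 ⇒ q = 13/16.

9/16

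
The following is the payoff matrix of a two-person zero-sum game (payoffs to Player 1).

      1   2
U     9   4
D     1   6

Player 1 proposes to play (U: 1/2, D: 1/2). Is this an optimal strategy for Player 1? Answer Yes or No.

Yes

Against 1 this mix gives (1/2)·9 + (1/2)·1 = 5.
Against 2 this mix gives (1/2)·4 + (1/2)·6 = 5.
All of Player 2's active replies (1, 2) yield 5, and no column does worse for Player 1. The mix makes Player 2 indifferent and guarantees 5, so it is optimal.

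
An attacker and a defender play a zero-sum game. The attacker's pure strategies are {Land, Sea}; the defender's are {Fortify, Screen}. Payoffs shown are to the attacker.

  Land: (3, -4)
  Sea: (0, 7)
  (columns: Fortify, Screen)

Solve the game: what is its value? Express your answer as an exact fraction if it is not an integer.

Row minima: Land → -4, Sea → 0; maximin = 0.
Column maxima: Fortify → 3, Screen → 7; minimax = 3.
0 ≠ 3, so there is no saddle point; optimal play is mixed.
Let the attacker play Land with probability p. Expected payoff against Fortify: 3p + 0(1−p) = 3p; against Screen: (-4)p + 7(1−p) = −11p + 7.
Setting these equal: 3p = −11p + 7 ⇒ 14p = 7 ⇒ p = 1/2, and the value is (3)·(1/2) = 3/2.
For the defender: with q = P(Fortify), equating Land's and Sea's payoffs gives 7q − 4 = −7q + 7 ⇒ q = 11/14.

3/2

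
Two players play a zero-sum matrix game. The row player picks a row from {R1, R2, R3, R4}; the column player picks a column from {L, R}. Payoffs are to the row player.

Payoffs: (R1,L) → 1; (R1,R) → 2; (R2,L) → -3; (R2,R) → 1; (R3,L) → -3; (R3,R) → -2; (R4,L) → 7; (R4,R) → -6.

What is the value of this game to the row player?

Row minima: R1 → 1, R2 → -3, R3 → -3, R4 → -6; maximin = 1.
Column maxima: L → 7, R → 2; minimax = 2.
1 ≠ 2, so there is no saddle point; optimal play is mixed.
R2 is strictly dominated by R1, so the row player never plays it.
R3 is strictly dominated by R1, so the row player never plays it.
On the remaining 2×2 (R1, R4 vs L, R):
Let the row player play R1 with probability p. Expected payoff against L: 1p + 7(1−p) = −6p + 7; against R: 2p + (-6)(1−p) = 8p − 6.
Setting these equal: −6p + 7 = 8p − 6 ⇒ −14p = -13 ⇒ p = 13/14, and the value is (-6)·(13/14) + 7 = 10/7.
For the column player: with q = P(L), equating R1's and R4's payoffs gives −q + 2 = 13q − 6 ⇒ q = 4/7.

10/7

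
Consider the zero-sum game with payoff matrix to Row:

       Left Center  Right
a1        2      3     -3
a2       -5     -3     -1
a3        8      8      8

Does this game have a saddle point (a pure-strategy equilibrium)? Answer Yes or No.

Yes

Row minima: a1 → -3, a2 → -5, a3 → 8; maximin = 8.
Column maxima: Left → 8, Center → 8, Right → 8; minimax = 8.
maximin = minimax = 8, so a saddle point exists.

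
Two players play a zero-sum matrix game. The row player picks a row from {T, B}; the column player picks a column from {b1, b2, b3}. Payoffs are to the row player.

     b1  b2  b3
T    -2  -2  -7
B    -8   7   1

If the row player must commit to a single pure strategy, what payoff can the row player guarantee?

-7

Row minima: T → -7, B → -8.
The best of these is -7.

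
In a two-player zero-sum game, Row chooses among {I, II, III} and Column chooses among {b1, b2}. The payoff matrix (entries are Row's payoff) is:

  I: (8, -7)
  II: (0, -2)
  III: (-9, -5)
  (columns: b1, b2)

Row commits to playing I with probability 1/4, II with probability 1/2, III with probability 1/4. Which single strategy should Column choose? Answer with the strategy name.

If Column plays b1, Row's expected payoff is (1/4)·8 + (1/2)·0 + (1/4)·(-9) = -1/4.
If Column plays b2, Row's expected payoff is (1/4)·(-7) + (1/2)·(-2) + (1/4)·(-5) = -4.
Column minimizes Row's payoff; the smallest is -4, so the best response is b2.

b2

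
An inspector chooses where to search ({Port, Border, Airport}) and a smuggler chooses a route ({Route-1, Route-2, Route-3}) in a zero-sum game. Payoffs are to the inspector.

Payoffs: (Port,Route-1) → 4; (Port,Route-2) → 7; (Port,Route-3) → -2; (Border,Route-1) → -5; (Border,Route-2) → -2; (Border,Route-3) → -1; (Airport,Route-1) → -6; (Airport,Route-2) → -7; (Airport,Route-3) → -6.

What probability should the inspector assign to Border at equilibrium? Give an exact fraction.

3/5

Row minima: Port → -2, Border → -5, Airport → -7; maximin = -2.
Column maxima: Route-1 → 4, Route-2 → 7, Route-3 → -1; minimax = -1.
-2 ≠ -1, so there is no saddle point; optimal play is mixed.
Airport is strictly dominated by Port, so the inspector never plays it.
With Airport eliminated, Route-2 is strictly dominated by Route-1 (it gives the inspector strictly more in every remaining row), so the smuggler never plays it.
On the remaining 2×2 (Port, Border vs Route-1, Route-3):
Let the inspector play Port with probability p. Expected payoff against Route-1: 4p + (-5)(1−p) = 9p − 5; against Route-3: (-2)p + (-1)(1−p) = −p − 1.
Setting these equal: 9p − 5 = −p − 1 ⇒ 10p = 4 ⇒ p = 2/5, and the value is (9)·(2/5) − 5 = -7/5.
For the smuggler: with q = P(Route-1), equating Port's and Border's payoffs gives 6q − 2 = −4q − 1 ⇒ q = 1/10.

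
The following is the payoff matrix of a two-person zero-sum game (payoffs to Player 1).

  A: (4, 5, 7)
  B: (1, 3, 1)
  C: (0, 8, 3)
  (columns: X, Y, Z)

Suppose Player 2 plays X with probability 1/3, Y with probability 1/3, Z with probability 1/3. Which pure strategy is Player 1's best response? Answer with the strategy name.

Expected payoff of A: (1/3)·4 + (1/3)·5 + (1/3)·7 = 16/3.
Expected payoff of B: (1/3)·1 + (1/3)·3 + (1/3)·1 = 5/3.
Expected payoff of C: (1/3)·0 + (1/3)·8 + (1/3)·3 = 11/3.
The largest is 16/3, so Player 1's best response is A.

A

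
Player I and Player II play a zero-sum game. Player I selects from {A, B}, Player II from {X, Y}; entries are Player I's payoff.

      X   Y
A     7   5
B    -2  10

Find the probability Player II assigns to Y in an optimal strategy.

Row minima: A → 5, B → -2; maximin = 5.
Column maxima: X → 7, Y → 10; minimax = 7.
5 ≠ 7, so there is no saddle point; optimal play is mixed.
Let Player I play A with probability p. Expected payoff against X: 7p + (-2)(1−p) = 9p − 2; against Y: 5p + 10(1−p) = −5p + 10.
Setting these equal: 9p − 2 = −5p + 10 ⇒ 14p = 12 ⇒ p = 6/7, and the value is (9)·(6/7) − 2 = 40/7.
For Player II: with q = P(X), equating A's and B's payoffs gives 2q + 5 = −12q + 10 ⇒ q = 5/14.

9/14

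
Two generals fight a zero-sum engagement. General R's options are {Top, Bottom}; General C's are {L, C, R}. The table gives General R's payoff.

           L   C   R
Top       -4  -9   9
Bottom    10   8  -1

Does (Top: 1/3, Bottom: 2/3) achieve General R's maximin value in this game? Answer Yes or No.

Yes

Against L this mix gives (1/3)·(-4) + (2/3)·10 = 16/3.
Against C this mix gives (1/3)·(-9) + (2/3)·8 = 7/3.
Against R this mix gives (1/3)·9 + (2/3)·(-1) = 7/3.
All of General C's active replies (C, R) yield 7/3, and no column does worse for General R. The mix makes General C indifferent and guarantees 7/3, so it is optimal.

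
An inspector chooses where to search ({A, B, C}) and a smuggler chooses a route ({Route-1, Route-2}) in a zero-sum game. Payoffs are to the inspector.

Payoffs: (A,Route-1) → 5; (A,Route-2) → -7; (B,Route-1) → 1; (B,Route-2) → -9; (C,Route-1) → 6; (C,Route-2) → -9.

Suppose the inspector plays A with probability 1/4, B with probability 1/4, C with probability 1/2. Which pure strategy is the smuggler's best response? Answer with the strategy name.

If the smuggler plays Route-1, the inspector's expected payoff is (1/4)·5 + (1/4)·1 + (1/2)·6 = 9/2.
If the smuggler plays Route-2, the inspector's expected payoff is (1/4)·(-7) + (1/4)·(-9) + (1/2)·(-9) = -17/2.
The smuggler minimizes the inspector's payoff; the smallest is -17/2, so the best response is Route-2.

Route-2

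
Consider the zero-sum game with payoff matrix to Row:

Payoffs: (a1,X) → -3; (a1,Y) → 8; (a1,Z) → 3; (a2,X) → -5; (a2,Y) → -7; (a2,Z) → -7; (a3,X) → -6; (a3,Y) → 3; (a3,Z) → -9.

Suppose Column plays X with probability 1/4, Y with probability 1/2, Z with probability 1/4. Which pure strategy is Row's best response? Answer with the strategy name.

Expected payoff of a1: (1/4)·(-3) + (1/2)·8 + (1/4)·3 = 4.
Expected payoff of a2: (1/4)·(-5) + (1/2)·(-7) + (1/4)·(-7) = -13/2.
Expected payoff of a3: (1/4)·(-6) + (1/2)·3 + (1/4)·(-9) = -9/4.
The largest is 4, so Row's best response is a1.

a1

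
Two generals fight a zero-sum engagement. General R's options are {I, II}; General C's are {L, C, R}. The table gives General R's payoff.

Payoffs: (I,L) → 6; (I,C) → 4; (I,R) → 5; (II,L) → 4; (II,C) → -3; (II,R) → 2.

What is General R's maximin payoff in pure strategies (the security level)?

Row minima: I → 4, II → -3.
The best of these is 4.

4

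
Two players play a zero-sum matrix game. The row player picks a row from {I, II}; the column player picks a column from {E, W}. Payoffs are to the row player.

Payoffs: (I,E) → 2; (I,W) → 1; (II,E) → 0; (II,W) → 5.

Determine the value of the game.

Row minima: I → 1, II → 0; maximin = 1.
Column maxima: E → 2, W → 5; minimax = 2.
1 ≠ 2, so there is no saddle point; optimal play is mixed.
Let the row player play I with probability p. Expected payoff against E: 2p + 0(1−p) = 2p; against W: 1p + 5(1−p) = −4p + 5.
Setting these equal: 2p = −4p + 5 ⇒ 6p = 5 ⇒ p = 5/6, and the value is (2)·(5/6) = 5/3.
For the column player: with q = P(E), equating I's and II's payoffs gives q + 1 = −5q + 5 ⇒ q = 2/3.

5/3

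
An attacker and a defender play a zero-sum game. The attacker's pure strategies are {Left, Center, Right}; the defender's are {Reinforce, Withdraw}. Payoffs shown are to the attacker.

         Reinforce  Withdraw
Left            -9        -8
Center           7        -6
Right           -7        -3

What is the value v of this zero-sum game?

Row minima: Left → -9, Center → -6, Right → -7; maximin = -6.
Column maxima: Reinforce → 7, Withdraw → -3; minimax = -3.
-6 ≠ -3, so there is no saddle point; optimal play is mixed.
Left is strictly dominated by Center, so the attacker never plays it.
On the remaining 2×2 (Center, Right vs Reinforce, Withdraw):
Let the attacker play Center with probability p. Expected payoff against Reinforce: 7p + (-7)(1−p) = 14p − 7; against Withdraw: (-6)p + (-3)(1−p) = −3p − 3.
Setting these equal: 14p − 7 = −3p − 3 ⇒ 17p = 4 ⇒ p = 4/17, and the value is (14)·(4/17) − 7 = -63/17.
For the defender: with q = P(Reinforce), equating Center's and Right's payoffs gives 13q − 6 = −4q − 3 ⇒ q = 3/17.

-63/17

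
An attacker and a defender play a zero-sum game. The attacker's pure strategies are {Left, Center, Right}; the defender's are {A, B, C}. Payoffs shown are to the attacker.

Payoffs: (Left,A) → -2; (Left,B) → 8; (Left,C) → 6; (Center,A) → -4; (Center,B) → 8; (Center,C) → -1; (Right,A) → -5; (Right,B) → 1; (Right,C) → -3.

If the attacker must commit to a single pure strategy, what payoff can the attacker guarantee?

Row minima: Left → -2, Center → -4, Right → -5.
The best of these is -2.

-2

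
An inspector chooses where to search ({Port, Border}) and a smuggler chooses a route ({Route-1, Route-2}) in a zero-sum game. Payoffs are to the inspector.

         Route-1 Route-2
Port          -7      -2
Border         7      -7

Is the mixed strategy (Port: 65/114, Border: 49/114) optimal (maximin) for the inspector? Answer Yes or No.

Against Route-1 this mix gives (65/114)·(-7) + (49/114)·7 = -56/57.
Against Route-2 this mix gives (65/114)·(-2) + (49/114)·(-7) = -473/114.
The smuggler will play Route-2, holding the inspector to -473/114. Shifting weight toward the row that does better against Route-2 would raise this floor (the equalizing mix achieves -63/19 against both Route-2 and Route-1), so the proposed strategy is not optimal.

No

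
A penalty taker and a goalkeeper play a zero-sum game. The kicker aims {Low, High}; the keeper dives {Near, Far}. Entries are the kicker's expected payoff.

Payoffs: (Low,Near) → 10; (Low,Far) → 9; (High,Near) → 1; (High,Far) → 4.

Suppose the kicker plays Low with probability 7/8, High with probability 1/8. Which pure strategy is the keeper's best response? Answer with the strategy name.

Far

If the keeper plays Near, the kicker's expected payoff is (7/8)·10 + (1/8)·1 = 71/8.
If the keeper plays Far, the kicker's expected payoff is (7/8)·9 + (1/8)·4 = 67/8.
The keeper minimizes the kicker's payoff; the smallest is 67/8, so the best response is Far.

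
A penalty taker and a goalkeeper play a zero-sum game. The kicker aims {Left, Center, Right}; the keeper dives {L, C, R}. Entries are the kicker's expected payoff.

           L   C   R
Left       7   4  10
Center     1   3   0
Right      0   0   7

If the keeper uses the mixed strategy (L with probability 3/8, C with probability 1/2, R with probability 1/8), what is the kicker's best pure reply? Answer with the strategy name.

Expected payoff of Left: (3/8)·7 + (1/2)·4 + (1/8)·10 = 47/8.
Expected payoff of Center: (3/8)·1 + (1/2)·3 + (1/8)·0 = 15/8.
Expected payoff of Right: (3/8)·0 + (1/2)·0 + (1/8)·7 = 7/8.
The largest is 47/8, so the kicker's best response is Left.

Left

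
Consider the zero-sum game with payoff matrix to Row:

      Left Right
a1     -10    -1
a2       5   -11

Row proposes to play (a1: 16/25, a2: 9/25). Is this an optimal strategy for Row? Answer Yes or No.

Against Left this mix gives (16/25)·(-10) + (9/25)·5 = -23/5.
Against Right this mix gives (16/25)·(-1) + (9/25)·(-11) = -23/5.
All of Column's active replies (Left, Right) yield -23/5, and no column does worse for Row. The mix makes Column indifferent and guarantees -23/5, so it is optimal.

Yes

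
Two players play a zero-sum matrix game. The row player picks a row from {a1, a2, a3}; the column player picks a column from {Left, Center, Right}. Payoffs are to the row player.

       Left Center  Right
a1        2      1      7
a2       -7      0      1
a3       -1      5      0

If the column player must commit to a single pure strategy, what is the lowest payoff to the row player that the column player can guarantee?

Column maxima: Left → 2, Center → 5, Right → 7.
The smallest of these is 2.

2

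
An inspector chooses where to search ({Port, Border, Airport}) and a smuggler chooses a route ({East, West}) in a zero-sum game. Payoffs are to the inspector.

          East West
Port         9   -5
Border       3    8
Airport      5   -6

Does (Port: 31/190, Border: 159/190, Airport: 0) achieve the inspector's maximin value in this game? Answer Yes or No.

Against East this mix gives (31/190)·9 + (159/190)·3 = 378/95.
Against West this mix gives (31/190)·(-5) + (159/190)·8 = 1117/190.
The smuggler will play East, holding the inspector to 378/95. Shifting weight toward the row that does better against East would raise this floor (the equalizing mix achieves 87/19 against both East and West), so the proposed strategy is not optimal.

No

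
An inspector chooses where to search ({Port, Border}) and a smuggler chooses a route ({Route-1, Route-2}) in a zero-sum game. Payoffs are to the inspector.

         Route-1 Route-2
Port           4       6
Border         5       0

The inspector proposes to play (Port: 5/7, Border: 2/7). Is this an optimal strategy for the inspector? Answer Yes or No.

Yes

Against Route-1 this mix gives (5/7)·4 + (2/7)·5 = 30/7.
Against Route-2 this mix gives (5/7)·6 + (2/7)·0 = 30/7.
All of the smuggler's active replies (Route-1, Route-2) yield 30/7, and no column does worse for the inspector. The mix makes the smuggler indifferent and guarantees 30/7, so it is optimal.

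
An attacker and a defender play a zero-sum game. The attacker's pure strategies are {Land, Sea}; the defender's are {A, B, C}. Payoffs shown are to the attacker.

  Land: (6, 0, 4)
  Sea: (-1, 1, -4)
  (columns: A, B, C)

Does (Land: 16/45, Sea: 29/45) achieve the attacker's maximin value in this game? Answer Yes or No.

No

Against A this mix gives (16/45)·6 + (29/45)·(-1) = 67/45.
Against B this mix gives (16/45)·0 + (29/45)·1 = 29/45.
Against C this mix gives (16/45)·4 + (29/45)·(-4) = -52/45.
The defender will play C, holding the attacker to -52/45. Shifting weight toward the row that does better against C would raise this floor (the equalizing mix achieves 4/9 against both C and B), so the proposed strategy is not optimal.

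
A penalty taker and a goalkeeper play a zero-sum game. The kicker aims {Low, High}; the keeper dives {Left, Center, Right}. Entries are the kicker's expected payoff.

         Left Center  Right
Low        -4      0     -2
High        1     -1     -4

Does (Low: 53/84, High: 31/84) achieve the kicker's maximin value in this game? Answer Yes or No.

No

Against Left this mix gives (53/84)·(-4) + (31/84)·1 = -181/84.
Against Center this mix gives (53/84)·0 + (31/84)·(-1) = -31/84.
Against Right this mix gives (53/84)·(-2) + (31/84)·(-4) = -115/42.
The keeper will play Right, holding the kicker to -115/42. Shifting weight toward the row that does better against Right would raise this floor (the equalizing mix achieves -18/7 against both Right and Left), so the proposed strategy is not optimal.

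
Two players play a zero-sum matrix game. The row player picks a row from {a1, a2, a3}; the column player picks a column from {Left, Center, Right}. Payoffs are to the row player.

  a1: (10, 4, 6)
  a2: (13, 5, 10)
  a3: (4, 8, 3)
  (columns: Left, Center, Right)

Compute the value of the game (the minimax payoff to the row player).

13/2

Row minima: a1 → 4, a2 → 5, a3 → 3; maximin = 5.
Column maxima: Left → 13, Center → 8, Right → 10; minimax = 8.
5 ≠ 8, so there is no saddle point; optimal play is mixed.
a1 is strictly dominated by a2, so the row player never plays it.
Left is strictly dominated by Right (it gives the row player strictly more in every row), so the column player never plays it.
On the remaining 2×2 (a2, a3 vs Center, Right):
Let the row player play a2 with probability p. Expected payoff against Center: 5p + 8(1−p) = −3p + 8; against Right: 10p + 3(1−p) = 7p + 3.
Setting these equal: −3p + 8 = 7p + 3 ⇒ −10p = -5 ⇒ p = 1/2, and the value is (-3)·(1/2) + 8 = 13/2.
For the column player: with q = P(Center), equating a2's and a3's payoffs gives −5q + 10 = 5q + 3 ⇒ q = 7/10.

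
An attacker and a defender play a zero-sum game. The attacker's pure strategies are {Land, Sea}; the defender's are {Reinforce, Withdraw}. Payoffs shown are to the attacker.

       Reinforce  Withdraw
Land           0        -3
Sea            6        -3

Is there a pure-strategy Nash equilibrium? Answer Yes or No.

Row minima: Land → -3, Sea → -3; maximin = -3.
Column maxima: Reinforce → 6, Withdraw → -3; minimax = -3.
maximin = minimax = -3, so a saddle point exists.

Yes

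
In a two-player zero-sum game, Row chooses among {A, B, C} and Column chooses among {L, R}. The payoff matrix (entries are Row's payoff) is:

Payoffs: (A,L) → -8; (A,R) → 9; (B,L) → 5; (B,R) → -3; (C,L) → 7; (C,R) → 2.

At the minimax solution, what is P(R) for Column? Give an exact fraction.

15/22

Row minima: A → -8, B → -3, C → 2; maximin = 2.
Column maxima: L → 7, R → 9; minimax = 7.
2 ≠ 7, so there is no saddle point; optimal play is mixed.
B is strictly dominated by C, so Row never plays it.
On the remaining 2×2 (A, C vs L, R):
Let Row play A with probability p. Expected payoff against L: (-8)p + 7(1−p) = −15p + 7; against R: 9p + 2(1−p) = 7p + 2.
Setting these equal: −15p + 7 = 7p + 2 ⇒ −22p = -5 ⇒ p = 5/22, and the value is (-15)·(5/22) + 7 = 79/22.
For Column: with q = P(L), equating A's and C's payoffs gives −17q + 9 = 5q + 2 ⇒ q = 7/22.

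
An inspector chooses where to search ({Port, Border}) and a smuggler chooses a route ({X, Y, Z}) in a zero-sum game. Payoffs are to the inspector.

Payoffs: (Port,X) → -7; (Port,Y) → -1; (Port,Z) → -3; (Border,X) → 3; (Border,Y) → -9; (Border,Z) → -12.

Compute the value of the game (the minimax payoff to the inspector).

-93/19

Row minima: Port → -7, Border → -12; maximin = -7.
Column maxima: X → 3, Y → -1, Z → -3; minimax = -3.
-7 ≠ -3, so there is no saddle point; optimal play is mixed.
Y is strictly dominated by Z (it gives the inspector strictly more in every row), so the smuggler never plays it.
On the remaining 2×2 (Port, Border vs X, Z):
Let the inspector play Port with probability p. Expected payoff against X: (-7)p + 3(1−p) = −10p + 3; against Z: (-3)p + (-12)(1−p) = 9p − 12.
Setting these equal: −10p + 3 = 9p − 12 ⇒ −19p = -15 ⇒ p = 15/19, and the value is (-10)·(15/19) + 3 = -93/19.
For the smuggler: with q = P(X), equating Port's and Border's payoffs gives −4q − 3 = 15q − 12 ⇒ q = 9/19.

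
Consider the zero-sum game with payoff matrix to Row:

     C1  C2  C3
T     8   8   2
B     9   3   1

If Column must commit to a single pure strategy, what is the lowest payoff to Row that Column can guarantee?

2

Column maxima: C1 → 9, C2 → 8, C3 → 2.
The smallest of these is 2.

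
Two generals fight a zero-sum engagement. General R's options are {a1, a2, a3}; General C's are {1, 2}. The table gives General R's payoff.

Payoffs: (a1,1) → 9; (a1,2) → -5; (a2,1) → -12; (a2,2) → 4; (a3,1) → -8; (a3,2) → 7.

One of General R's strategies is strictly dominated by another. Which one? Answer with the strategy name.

a2

a3 gives a strictly higher payoff than a2 against every column: -8 > -12, 7 > 4.
So a2 is strictly dominated and General R never plays it.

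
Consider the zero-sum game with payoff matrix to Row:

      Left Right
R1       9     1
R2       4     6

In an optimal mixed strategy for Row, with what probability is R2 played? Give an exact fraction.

Row minima: R1 → 1, R2 → 4; maximin = 4.
Column maxima: Left → 9, Right → 6; minimax = 6.
4 ≠ 6, so there is no saddle point; optimal play is mixed.
Let Row play R1 with probability p. Expected payoff against Left: 9p + 4(1−p) = 5p + 4; against Right: 1p + 6(1−p) = −5p + 6.
Setting these equal: 5p + 4 = −5p + 6 ⇒ 10p = 2 ⇒ p = 1/5, and the value is (5)·(1/5) + 4 = 5.
For Column: with q = P(Left), equating R1's and R2's payoffs gives 8q + 1 = −2q + 6 ⇒ q = 1/2.

4/5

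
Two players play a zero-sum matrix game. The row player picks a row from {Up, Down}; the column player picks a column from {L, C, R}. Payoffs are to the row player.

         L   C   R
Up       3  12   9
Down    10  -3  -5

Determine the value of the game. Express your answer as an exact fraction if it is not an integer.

Row minima: Up → 3, Down → -5; maximin = 3.
Column maxima: L → 10, C → 12, R → 9; minimax = 9.
3 ≠ 9, so there is no saddle point; optimal play is mixed.
C is strictly dominated by R (it gives the row player strictly more in every row), so the column player never plays it.
On the remaining 2×2 (Up, Down vs L, R):
Let the row player play Up with probability p. Expected payoff against L: 3p + 10(1−p) = −7p + 10; against R: 9p + (-5)(1−p) = 14p − 5.
Setting these equal: −7p + 10 = 14p − 5 ⇒ −21p = -15 ⇒ p = 5/7, and the value is (-7)·(5/7) + 10 = 5.
For the column player: with q = P(L), equating Up's and Down's payoffs gives −6q + 9 = 15q − 5 ⇒ q = 2/3.

5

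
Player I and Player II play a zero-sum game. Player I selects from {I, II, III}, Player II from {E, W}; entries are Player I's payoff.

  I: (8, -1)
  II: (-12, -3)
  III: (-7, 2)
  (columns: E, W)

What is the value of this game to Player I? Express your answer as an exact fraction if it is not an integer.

1/2

Row minima: I → -1, II → -12, III → -7; maximin = -1.
Column maxima: E → 8, W → 2; minimax = 2.
-1 ≠ 2, so there is no saddle point; optimal play is mixed.
II is strictly dominated by I, so Player I never plays it.
On the remaining 2×2 (I, III vs E, W):
Let Player I play I with probability p. Expected payoff against E: 8p + (-7)(1−p) = 15p − 7; against W: (-1)p + 2(1−p) = −3p + 2.
Setting these equal: 15p − 7 = −3p + 2 ⇒ 18p = 9 ⇒ p = 1/2, and the value is (15)·(1/2) − 7 = 1/2.
For Player II: with q = P(E), equating I's and III's payoffs gives 9q − 1 = −9q + 2 ⇒ q = 1/6.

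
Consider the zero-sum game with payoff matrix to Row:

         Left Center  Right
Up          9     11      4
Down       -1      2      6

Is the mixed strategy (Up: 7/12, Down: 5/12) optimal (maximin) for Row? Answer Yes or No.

Against Left this mix gives (7/12)·9 + (5/12)·(-1) = 29/6.
Against Center this mix gives (7/12)·11 + (5/12)·2 = 29/4.
Against Right this mix gives (7/12)·4 + (5/12)·6 = 29/6.
All of Column's active replies (Left, Right) yield 29/6, and no column does worse for Row. The mix makes Column indifferent and guarantees 29/6, so it is optimal.

Yes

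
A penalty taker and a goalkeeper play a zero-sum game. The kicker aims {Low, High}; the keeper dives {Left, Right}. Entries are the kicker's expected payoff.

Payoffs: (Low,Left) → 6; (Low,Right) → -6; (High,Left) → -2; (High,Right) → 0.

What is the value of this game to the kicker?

-6/7

Row minima: Low → -6, High → -2; maximin = -2.
Column maxima: Left → 6, Right → 0; minimax = 0.
-2 ≠ 0, so there is no saddle point; optimal play is mixed.
Let the kicker play Low with probability p. Expected payoff against Left: 6p + (-2)(1−p) = 8p − 2; against Right: (-6)p + 0(1−p) = −6p.
Setting these equal: 8p − 2 = −6p ⇒ 14p = 2 ⇒ p = 1/7, and the value is (8)·(1/7) − 2 = -6/7.
For the keeper: with q = P(Left), equating Low's and High's payoffs gives 12q − 6 = −2q ⇒ q = 3/7.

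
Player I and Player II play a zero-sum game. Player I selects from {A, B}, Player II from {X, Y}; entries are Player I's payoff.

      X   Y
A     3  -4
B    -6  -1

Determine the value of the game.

Row minima: A → -4, B → -6; maximin = -4.
Column maxima: X → 3, Y → -1; minimax = -1.
-4 ≠ -1, so there is no saddle point; optimal play is mixed.
Let Player I play A with probability p. Expected payoff against X: 3p + (-6)(1−p) = 9p − 6; against Y: (-4)p + (-1)(1−p) = −3p − 1.
Setting these equal: 9p − 6 = −3p − 1 ⇒ 12p = 5 ⇒ p = 5/12, and the value is (9)·(5/12) − 6 = -9/4.
For Player II: with q = P(X), equating A's and B's payoffs gives 7q − 4 = −5q − 1 ⇒ q = 1/4.

-9/4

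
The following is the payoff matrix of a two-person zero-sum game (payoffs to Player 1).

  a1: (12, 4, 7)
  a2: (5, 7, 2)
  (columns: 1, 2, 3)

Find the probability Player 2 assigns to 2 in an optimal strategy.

5/8

Row minima: a1 → 4, a2 → 2; maximin = 4.
Column maxima: 1 → 12, 2 → 7, 3 → 7; minimax = 7.
4 ≠ 7, so there is no saddle point; optimal play is mixed.
1 is strictly dominated by 3 (it gives Player 1 strictly more in every row), so Player 2 never plays it.
On the remaining 2×2 (a1, a2 vs 2, 3):
Let Player 1 play a1 with probability p. Expected payoff against 2: 4p + 7(1−p) = −3p + 7; against 3: 7p + 2(1−p) = 5p + 2.
Setting these equal: −3p + 7 = 5p + 2 ⇒ −8p = -5 ⇒ p = 5/8, and the value is (-3)·(5/8) + 7 = 41/8.
For Player 2: with q = P(2), equating a1's and a2's payoffs gives −3q + 7 = 5q + 2 ⇒ q = 5/8.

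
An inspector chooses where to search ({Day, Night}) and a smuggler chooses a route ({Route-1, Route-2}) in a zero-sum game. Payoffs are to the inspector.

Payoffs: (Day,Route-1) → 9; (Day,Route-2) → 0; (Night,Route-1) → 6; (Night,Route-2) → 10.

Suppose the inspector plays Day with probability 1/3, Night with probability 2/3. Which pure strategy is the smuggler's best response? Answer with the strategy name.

If the smuggler plays Route-1, the inspector's expected payoff is (1/3)·9 + (2/3)·6 = 7.
If the smuggler plays Route-2, the inspector's expected payoff is (1/3)·0 + (2/3)·10 = 20/3.
The smuggler minimizes the inspector's payoff; the smallest is 20/3, so the best response is Route-2.

Route-2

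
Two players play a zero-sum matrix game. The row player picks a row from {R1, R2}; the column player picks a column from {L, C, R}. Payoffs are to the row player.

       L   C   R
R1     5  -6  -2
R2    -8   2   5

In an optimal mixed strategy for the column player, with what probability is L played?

8/21

Row minima: R1 → -6, R2 → -8; maximin = -6.
Column maxima: L → 5, C → 2, R → 5; minimax = 2.
-6 ≠ 2, so there is no saddle point; optimal play is mixed.
R is strictly dominated by C (it gives the row player strictly more in every row), so the column player never plays it.
On the remaining 2×2 (R1, R2 vs L, C):
Let the row player play R1 with probability p. Expected payoff against L: 5p + (-8)(1−p) = 13p − 8; against C: (-6)p + 2(1−p) = −8p + 2.
Setting these equal: 13p − 8 = −8p + 2 ⇒ 21p = 10 ⇒ p = 10/21, and the value is (13)·(10/21) − 8 = -38/21.
For the column player: with q = P(L), equating R1's and R2's payoffs gives 11q − 6 = −10q + 2 ⇒ q = 8/21.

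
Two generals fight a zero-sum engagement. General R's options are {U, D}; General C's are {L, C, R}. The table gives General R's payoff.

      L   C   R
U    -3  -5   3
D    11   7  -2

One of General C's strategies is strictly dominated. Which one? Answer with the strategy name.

L

C holds General R's payoff strictly below L in every row: -5 < -3, 7 < 11.
So L is strictly dominated for General C.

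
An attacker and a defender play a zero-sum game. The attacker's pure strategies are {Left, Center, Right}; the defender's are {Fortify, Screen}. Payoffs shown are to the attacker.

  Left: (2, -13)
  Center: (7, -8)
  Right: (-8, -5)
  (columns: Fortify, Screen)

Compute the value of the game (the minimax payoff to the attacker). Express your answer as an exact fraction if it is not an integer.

Row minima: Left → -13, Center → -8, Right → -8; maximin = -8.
Column maxima: Fortify → 7, Screen → -5; minimax = -5.
-8 ≠ -5, so there is no saddle point; optimal play is mixed.
Left is strictly dominated by Center, so the attacker never plays it.
On the remaining 2×2 (Center, Right vs Fortify, Screen):
Let the attacker play Center with probability p. Expected payoff against Fortify: 7p + (-8)(1−p) = 15p − 8; against Screen: (-8)p + (-5)(1−p) = −3p − 5.
Setting these equal: 15p − 8 = −3p − 5 ⇒ 18p = 3 ⇒ p = 1/6, and the value is (15)·(1/6) − 8 = -11/2.
For the defender: with q = P(Fortify), equating Center's and Right's payoffs gives 15q − 8 = −3q − 5 ⇒ q = 1/6.

-11/2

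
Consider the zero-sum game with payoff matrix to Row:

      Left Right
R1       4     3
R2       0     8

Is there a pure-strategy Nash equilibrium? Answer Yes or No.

Row minima: R1 → 3, R2 → 0; maximin = 3.
Column maxima: Left → 4, Right → 8; minimax = 4.
3 ≠ 4, so no pure-strategy equilibrium exists.

No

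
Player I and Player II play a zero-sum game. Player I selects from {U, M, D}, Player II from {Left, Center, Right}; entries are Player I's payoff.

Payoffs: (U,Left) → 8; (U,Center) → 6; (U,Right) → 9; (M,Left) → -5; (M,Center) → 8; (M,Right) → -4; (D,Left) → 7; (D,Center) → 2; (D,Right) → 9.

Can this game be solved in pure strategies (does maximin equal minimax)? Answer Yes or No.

Row minima: U → 6, M → -5, D → 2; maximin = 6.
Column maxima: Left → 8, Center → 8, Right → 9; minimax = 8.
6 ≠ 8, so no pure-strategy equilibrium exists.

No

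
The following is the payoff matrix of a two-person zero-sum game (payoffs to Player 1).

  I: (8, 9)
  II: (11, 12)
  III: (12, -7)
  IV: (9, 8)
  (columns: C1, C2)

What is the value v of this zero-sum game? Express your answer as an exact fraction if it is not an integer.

221/20

Row minima: I → 8, II → 11, III → -7, IV → 8; maximin = 11.
Column maxima: C1 → 12, C2 → 12; minimax = 12.
11 ≠ 12, so there is no saddle point; optimal play is mixed.
I is strictly dominated by II, so Player 1 never plays it.
IV is strictly dominated by II, so Player 1 never plays it.
On the remaining 2×2 (II, III vs C1, C2):
Let Player 1 play II with probability p. Expected payoff against C1: 11p + 12(1−p) = −p + 12; against C2: 12p + (-7)(1−p) = 19p − 7.
Setting these equal: −p + 12 = 19p − 7 ⇒ −20p = -19 ⇒ p = 19/20, and the value is (-1)·(19/20) + 12 = 221/20.
For Player 2: with q = P(C1), equating II's and III's payoffs gives −q + 12 = 19q − 7 ⇒ q = 19/20.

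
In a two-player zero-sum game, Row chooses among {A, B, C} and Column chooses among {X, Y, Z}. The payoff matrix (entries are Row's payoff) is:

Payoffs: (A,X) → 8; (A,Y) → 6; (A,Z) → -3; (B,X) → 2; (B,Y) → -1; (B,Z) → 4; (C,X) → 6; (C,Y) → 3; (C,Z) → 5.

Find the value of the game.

39/11

Row minima: A → -3, B → -1, C → 3; maximin = 3.
Column maxima: X → 8, Y → 6, Z → 5; minimax = 5.
3 ≠ 5, so there is no saddle point; optimal play is mixed.
B is strictly dominated by C, so Row never plays it.
X is strictly dominated by Y (it gives Row strictly more in every row), so Column never plays it.
On the remaining 2×2 (A, C vs Y, Z):
Let Row play A with probability p. Expected payoff against Y: 6p + 3(1−p) = 3p + 3; against Z: (-3)p + 5(1−p) = −8p + 5.
Setting these equal: 3p + 3 = −8p + 5 ⇒ 11p = 2 ⇒ p = 2/11, and the value is (3)·(2/11) + 3 = 39/11.
For Column: with q = P(Y), equating A's and C's payoffs gives 9q − 3 = −2q + 5 ⇒ q = 8/11.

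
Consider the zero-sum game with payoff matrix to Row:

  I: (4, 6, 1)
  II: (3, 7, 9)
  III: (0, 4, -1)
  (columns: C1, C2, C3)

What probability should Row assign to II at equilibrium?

1/3

Row minima: I → 1, II → 3, III → -1; maximin = 3.
Column maxima: C1 → 4, C2 → 7, C3 → 9; minimax = 4.
3 ≠ 4, so there is no saddle point; optimal play is mixed.
III is strictly dominated by I, so Row never plays it.
C2 is strictly dominated by C1 (it gives Row strictly more in every row), so Column never plays it.
On the remaining 2×2 (I, II vs C1, C3):
Let Row play I with probability p. Expected payoff against C1: 4p + 3(1−p) = p + 3; against C3: 1p + 9(1−p) = −8p + 9.
Setting these equal: p + 3 = −8p + 9 ⇒ 9p = 6 ⇒ p = 2/3, and the value is (1)·(2/3) + 3 = 11/3.
For Column: with q = P(C1), equating I's and II's payoffs gives 3q + 1 = −6q + 9 ⇒ q = 8/9.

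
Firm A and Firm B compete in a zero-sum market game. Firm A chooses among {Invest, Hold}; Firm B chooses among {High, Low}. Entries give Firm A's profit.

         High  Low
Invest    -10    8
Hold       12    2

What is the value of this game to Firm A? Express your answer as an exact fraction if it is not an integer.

29/7

Row minima: Invest → -10, Hold → 2; maximin = 2.
Column maxima: High → 12, Low → 8; minimax = 8.
2 ≠ 8, so there is no saddle point; optimal play is mixed.
Let Firm A play Invest with probability p. Expected payoff against High: (-10)p + 12(1−p) = −22p + 12; against Low: 8p + 2(1−p) = 6p + 2.
Setting these equal: −22p + 12 = 6p + 2 ⇒ −28p = -10 ⇒ p = 5/14, and the value is (-22)·(5/14) + 12 = 29/7.
For Firm B: with q = P(High), equating Invest's and Hold's payoffs gives −18q + 8 = 10q + 2 ⇒ q = 3/14.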